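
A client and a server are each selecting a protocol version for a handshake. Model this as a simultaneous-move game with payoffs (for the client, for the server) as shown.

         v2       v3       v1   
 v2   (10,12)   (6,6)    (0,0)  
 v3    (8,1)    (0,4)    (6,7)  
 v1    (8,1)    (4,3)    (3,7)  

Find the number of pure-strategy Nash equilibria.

2

Both v2: the client gets 10 (best alternative 8); the server gets 12 (best alternative 6). Neither deviates — NE.
(v3, v1): the client gets 6 (best alternative 3); the server gets 7 (best alternative 4). Neither deviates — NE.
Both v1 is not a NE: the client would switch to v3 (6 > 3).
No other cell survives both best-response checks, so there are 2 pure NE.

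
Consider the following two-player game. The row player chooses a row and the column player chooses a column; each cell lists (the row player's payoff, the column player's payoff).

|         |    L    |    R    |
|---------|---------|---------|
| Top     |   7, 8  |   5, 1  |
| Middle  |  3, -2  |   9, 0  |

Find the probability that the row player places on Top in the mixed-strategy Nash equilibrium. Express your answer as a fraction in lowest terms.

2/9

The row player's mix p on Top must make the column player indifferent between L and R.
The column player's payoff from L: 8p + (-2)(1−p). From R: 1p + 0(1−p).
Set equal: 7p = 2(1−p) → p = 2/9.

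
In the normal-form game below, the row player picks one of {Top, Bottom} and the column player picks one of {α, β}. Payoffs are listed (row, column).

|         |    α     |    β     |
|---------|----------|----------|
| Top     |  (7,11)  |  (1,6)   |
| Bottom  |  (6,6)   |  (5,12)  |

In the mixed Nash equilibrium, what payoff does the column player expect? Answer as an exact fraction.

The row player mixes with probability p on Top, chosen so the column player is indifferent: 11p + 6(1−p) = 6p + 12(1−p) gives p = 6/11.
The column player's expected payoff is 11·6/11 + 6·5/11 = 96/11.

96/11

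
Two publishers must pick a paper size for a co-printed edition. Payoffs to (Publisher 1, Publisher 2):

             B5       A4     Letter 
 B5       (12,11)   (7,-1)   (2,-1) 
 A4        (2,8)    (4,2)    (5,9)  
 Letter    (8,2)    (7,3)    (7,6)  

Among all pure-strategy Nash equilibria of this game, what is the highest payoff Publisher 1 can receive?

12

Both B5 is a pure NE (Publisher 1: 12 ≥ 8; Publisher 2: 11 ≥ -1). Publisher 1 gets 12.
Both Letter is a pure NE (Publisher 1: 7 ≥ 5; Publisher 2: 6 ≥ 3). Publisher 1 gets 7.
Every other cell has a profitable deviation for at least one player. Highest of {12, 7} is 12.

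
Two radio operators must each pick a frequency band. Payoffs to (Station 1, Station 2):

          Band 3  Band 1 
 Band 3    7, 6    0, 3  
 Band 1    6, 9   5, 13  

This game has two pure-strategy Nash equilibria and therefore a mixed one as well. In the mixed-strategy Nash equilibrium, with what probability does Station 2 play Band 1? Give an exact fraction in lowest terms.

1/6

Station 2's mix q on Band 3 must make Station 1 indifferent between Band 3 and Band 1.
Station 1's payoff from Band 3: 7q + 0(1−q). From Band 1: 6q + 5(1−q).
Set equal: 1q = 5(1−q) → q = 5/6.
Probability on Band 1 is 1 − 5/6 = 1/6.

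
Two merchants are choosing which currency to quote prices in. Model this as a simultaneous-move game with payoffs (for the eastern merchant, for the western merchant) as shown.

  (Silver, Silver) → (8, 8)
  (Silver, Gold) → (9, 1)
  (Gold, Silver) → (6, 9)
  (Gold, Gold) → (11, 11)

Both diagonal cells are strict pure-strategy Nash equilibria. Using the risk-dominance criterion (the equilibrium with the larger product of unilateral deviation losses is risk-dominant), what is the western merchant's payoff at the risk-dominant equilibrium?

At both Silver: the eastern merchant loses 8 − 6 = 2 by deviating; the western merchant loses 8 − 1 = 7. Product = 2·7 = 14.
At both Gold: the eastern merchant loses 11 − 9 = 2 by deviating; the western merchant loses 11 − 9 = 2. Product = 2·2 = 4.
14 > 4, so both Silver is risk-dominant. The western merchant's payoff there is 8.

8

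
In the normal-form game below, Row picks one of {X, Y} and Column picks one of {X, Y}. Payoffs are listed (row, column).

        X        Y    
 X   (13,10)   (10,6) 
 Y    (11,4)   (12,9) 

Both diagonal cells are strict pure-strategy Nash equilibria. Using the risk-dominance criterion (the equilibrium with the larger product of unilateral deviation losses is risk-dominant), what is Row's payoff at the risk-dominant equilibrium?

12

At both X: Row loses 13 − 11 = 2 by deviating; Column loses 10 − 6 = 4. Product = 2·4 = 8.
At both Y: Row loses 12 − 10 = 2 by deviating; Column loses 9 − 4 = 5. Product = 2·5 = 10.
10 > 8, so both Y is risk-dominant. Row's payoff there is 12.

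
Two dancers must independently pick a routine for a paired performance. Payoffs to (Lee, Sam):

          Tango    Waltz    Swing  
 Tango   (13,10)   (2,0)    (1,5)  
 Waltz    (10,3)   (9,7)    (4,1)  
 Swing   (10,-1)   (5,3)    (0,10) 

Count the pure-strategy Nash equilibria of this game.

2

Both Tango: Lee gets 13 (best alternative 10); Sam gets 10 (best alternative 5). Neither deviates — NE.
Both Waltz: Lee gets 9 (best alternative 5); Sam gets 7 (best alternative 3). Neither deviates — NE.
Both Swing is not a NE: Lee would switch to Waltz (4 > 0).
No other cell survives both best-response checks, so there are 2 pure NE.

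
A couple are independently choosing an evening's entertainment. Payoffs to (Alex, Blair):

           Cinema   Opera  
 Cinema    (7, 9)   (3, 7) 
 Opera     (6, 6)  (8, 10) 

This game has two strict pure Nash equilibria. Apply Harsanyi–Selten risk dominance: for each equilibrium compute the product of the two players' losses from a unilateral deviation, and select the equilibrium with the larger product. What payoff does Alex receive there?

8

At both Cinema: Alex loses 7 − 6 = 1 by deviating; Blair loses 9 − 7 = 2. Product = 1·2 = 2.
At both Opera: Alex loses 8 − 3 = 5 by deviating; Blair loses 10 − 6 = 4. Product = 5·4 = 20.
20 > 2, so both Opera is risk-dominant. Alex's payoff there is 8.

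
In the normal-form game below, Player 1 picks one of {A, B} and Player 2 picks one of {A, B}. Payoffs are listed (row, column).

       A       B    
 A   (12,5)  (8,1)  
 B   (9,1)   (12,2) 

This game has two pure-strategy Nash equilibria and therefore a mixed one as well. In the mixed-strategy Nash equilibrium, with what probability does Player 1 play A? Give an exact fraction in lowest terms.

1/5

Player 1's mix p on A must make Player 2 indifferent between A and B.
Player 2's payoff from A: 5p + 1(1−p). From B: 1p + 2(1−p).
Set equal: 4p = 1(1−p) → p = 1/5.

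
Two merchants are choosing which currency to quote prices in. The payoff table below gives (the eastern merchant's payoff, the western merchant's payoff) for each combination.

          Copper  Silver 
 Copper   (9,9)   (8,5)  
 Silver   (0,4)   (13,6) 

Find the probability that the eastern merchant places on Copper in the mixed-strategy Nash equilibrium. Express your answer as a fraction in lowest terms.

1/3

The eastern merchant's mix p on Copper must make the western merchant indifferent between Copper and Silver.
The western merchant's payoff from Copper: 9p + 4(1−p). From Silver: 5p + 6(1−p).
Set equal: 4p = 2(1−p) → p = 2/6 = 1/3.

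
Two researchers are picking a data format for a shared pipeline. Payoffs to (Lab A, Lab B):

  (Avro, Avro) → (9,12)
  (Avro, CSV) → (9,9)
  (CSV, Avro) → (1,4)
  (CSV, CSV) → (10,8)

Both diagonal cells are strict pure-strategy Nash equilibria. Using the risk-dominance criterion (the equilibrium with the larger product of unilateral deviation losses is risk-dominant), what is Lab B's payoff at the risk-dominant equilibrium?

12

At both Avro: Lab A loses 9 − 1 = 8 by deviating; Lab B loses 12 − 9 = 3. Product = 8·3 = 24.
At both CSV: Lab A loses 10 − 9 = 1 by deviating; Lab B loses 8 − 4 = 4. Product = 1·4 = 4.
24 > 4, so both Avro is risk-dominant. Lab B's payoff there is 12.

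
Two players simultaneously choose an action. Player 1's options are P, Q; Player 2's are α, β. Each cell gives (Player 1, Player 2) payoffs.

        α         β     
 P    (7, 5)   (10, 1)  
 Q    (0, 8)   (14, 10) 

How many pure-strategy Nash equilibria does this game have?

2

(P, α): Player 1 gets 7 (best alternative 0); Player 2 gets 5 (best alternative 1). Neither deviates — NE.
(Q, β): Player 1 gets 14 (best alternative 10); Player 2 gets 10 (best alternative 8). Neither deviates — NE.
(P, β) is not a NE: Player 1 would switch to Q (14 > 10).
No other cell survives both best-response checks, so there are 2 pure NE.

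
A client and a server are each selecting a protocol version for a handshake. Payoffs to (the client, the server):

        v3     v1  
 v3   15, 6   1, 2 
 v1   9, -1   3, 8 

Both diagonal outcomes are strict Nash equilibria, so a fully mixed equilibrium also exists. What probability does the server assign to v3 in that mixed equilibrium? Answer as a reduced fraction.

The server's mix q on v3 must make the client indifferent between v3 and v1.
The client's payoff from v3: 15q + 1(1−q). From v1: 9q + 3(1−q).
Set equal: 6q = 2(1−q) → q = 2/8 = 1/4.

1/4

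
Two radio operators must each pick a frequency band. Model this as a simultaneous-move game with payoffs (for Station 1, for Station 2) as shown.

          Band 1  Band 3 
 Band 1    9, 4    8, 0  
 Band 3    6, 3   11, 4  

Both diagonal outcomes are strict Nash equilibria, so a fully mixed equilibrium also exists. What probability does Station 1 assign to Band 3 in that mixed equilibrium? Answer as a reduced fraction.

Station 1's mix p on Band 1 must make Station 2 indifferent between Band 1 and Band 3.
Station 2's payoff from Band 1: 4p + 3(1−p). From Band 3: 0p + 4(1−p).
Set equal: 4p = 1(1−p) → p = 1/5.
Probability on Band 3 is 1 − 1/5 = 4/5.

4/5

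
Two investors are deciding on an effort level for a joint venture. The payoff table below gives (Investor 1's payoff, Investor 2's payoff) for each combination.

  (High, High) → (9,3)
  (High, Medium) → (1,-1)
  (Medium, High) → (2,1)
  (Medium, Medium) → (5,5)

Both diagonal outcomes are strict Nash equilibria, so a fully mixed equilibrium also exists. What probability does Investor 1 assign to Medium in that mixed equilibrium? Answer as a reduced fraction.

1/2

Investor 1's mix p on High must make Investor 2 indifferent between High and Medium.
Investor 2's payoff from High: 3p + 1(1−p). From Medium: (-1)p + 5(1−p).
Set equal: 4p = 4(1−p) → p = 4/8 = 1/2.
Probability on Medium is 1 − 1/2 = 1/2.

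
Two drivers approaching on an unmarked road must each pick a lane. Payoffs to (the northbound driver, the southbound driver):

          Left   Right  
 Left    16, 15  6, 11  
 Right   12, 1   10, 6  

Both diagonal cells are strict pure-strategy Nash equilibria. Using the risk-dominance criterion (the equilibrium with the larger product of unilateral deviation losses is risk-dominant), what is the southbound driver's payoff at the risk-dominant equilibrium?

6

At both Left: the northbound driver loses 16 − 12 = 4 by deviating; the southbound driver loses 15 − 11 = 4. Product = 4·4 = 16.
At both Right: the northbound driver loses 10 − 6 = 4 by deviating; the southbound driver loses 6 − 1 = 5. Product = 4·5 = 20.
20 > 16, so both Right is risk-dominant. The southbound driver's payoff there is 6.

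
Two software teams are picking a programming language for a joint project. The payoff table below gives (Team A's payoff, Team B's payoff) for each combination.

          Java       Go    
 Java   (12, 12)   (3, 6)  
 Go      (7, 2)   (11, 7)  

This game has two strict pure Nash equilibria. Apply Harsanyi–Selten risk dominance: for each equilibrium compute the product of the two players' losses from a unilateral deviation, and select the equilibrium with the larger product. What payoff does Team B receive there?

7

At both Java: Team A loses 12 − 7 = 5 by deviating; Team B loses 12 − 6 = 6. Product = 5·6 = 30.
At both Go: Team A loses 11 − 3 = 8 by deviating; Team B loses 7 − 2 = 5. Product = 8·5 = 40.
40 > 30, so both Go is risk-dominant. Team B's payoff there is 7.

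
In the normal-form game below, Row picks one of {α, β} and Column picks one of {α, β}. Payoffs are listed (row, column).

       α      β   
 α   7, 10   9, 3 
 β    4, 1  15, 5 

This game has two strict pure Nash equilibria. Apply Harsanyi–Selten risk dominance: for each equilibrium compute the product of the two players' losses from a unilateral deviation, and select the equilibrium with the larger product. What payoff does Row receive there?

At both α: Row loses 7 − 4 = 3 by deviating; Column loses 10 − 3 = 7. Product = 3·7 = 21.
At both β: Row loses 15 − 9 = 6 by deviating; Column loses 5 − 1 = 4. Product = 6·4 = 24.
24 > 21, so both β is risk-dominant. Row's payoff there is 15.

15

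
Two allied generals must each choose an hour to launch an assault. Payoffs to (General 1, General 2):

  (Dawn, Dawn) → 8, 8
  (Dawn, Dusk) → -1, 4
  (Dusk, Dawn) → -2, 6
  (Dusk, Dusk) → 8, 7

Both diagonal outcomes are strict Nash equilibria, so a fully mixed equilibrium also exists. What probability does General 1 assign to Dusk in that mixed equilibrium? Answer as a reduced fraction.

General 1's mix p on Dawn must make General 2 indifferent between Dawn and Dusk.
General 2's payoff from Dawn: 8p + 6(1−p). From Dusk: 4p + 7(1−p).
Set equal: 4p = 1(1−p) → p = 1/5.
Probability on Dusk is 1 − 1/5 = 4/5.

4/5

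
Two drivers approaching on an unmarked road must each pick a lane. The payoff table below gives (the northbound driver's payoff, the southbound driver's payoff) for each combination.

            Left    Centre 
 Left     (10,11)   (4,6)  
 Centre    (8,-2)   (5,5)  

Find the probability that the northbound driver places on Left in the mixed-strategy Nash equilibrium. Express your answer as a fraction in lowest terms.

7/12

The northbound driver's mix p on Left must make the southbound driver indifferent between Left and Centre.
The southbound driver's payoff from Left: 11p + (-2)(1−p). From Centre: 6p + 5(1−p).
Set equal: 5p = 7(1−p) → p = 7/12.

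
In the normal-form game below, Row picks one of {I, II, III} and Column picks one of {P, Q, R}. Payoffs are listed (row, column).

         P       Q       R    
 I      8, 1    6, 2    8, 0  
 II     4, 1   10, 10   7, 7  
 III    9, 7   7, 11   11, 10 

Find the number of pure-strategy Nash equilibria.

(II, Q): Row gets 10 (best alternative 7); Column gets 10 (best alternative 7). Neither deviates — NE.
(I, P) is not a NE: Row would switch to III (9 > 8).
No other cell survives both best-response checks, so there is 1 pure NE.

1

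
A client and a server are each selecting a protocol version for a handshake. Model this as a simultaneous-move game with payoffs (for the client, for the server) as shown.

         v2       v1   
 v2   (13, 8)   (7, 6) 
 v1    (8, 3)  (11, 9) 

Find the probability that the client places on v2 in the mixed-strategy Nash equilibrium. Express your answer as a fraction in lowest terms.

3/4

The client's mix p on v2 must make the server indifferent between v2 and v1.
The server's payoff from v2: 8p + 3(1−p). From v1: 6p + 9(1−p).
Set equal: 2p = 6(1−p) → p = 6/8 = 3/4.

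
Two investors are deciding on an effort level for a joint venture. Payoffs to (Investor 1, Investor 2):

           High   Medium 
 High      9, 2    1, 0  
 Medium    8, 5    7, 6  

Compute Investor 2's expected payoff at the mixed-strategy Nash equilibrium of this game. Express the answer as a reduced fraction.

4

Investor 1 mixes with probability p on High, chosen so Investor 2 is indifferent: 2p + 5(1−p) = 0p + 6(1−p) gives p = 1/3.
Investor 2's expected payoff is 2·1/3 + 5·2/3 = 4.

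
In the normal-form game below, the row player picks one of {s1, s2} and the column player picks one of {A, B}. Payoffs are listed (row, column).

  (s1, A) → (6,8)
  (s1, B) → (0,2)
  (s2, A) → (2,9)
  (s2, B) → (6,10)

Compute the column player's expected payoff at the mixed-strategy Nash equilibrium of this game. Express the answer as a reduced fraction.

62/7

The row player mixes with probability p on s1, chosen so the column player is indifferent: 8p + 9(1−p) = 2p + 10(1−p) gives p = 1/7.
The column player's expected payoff is 8·1/7 + 9·6/7 = 62/7.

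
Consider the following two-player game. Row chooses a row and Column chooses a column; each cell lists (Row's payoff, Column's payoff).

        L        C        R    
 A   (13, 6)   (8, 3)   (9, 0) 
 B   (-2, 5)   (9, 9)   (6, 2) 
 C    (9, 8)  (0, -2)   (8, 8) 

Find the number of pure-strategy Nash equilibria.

(A, L): Row gets 13 (best alternative 9); Column gets 6 (best alternative 3). Neither deviates — NE.
(B, C): Row gets 9 (best alternative 8); Column gets 9 (best alternative 5). Neither deviates — NE.
(C, R) is not a NE: Row would switch to A (9 > 8).
No other cell survives both best-response checks, so there are 2 pure NE.

2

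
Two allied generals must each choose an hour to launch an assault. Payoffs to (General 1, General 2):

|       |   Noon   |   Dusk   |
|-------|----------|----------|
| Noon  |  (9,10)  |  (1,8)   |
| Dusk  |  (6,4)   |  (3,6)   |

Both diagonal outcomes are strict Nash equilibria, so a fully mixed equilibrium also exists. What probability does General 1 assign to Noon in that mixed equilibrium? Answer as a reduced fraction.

General 1's mix p on Noon must make General 2 indifferent between Noon and Dusk.
General 2's payoff from Noon: 10p + 4(1−p). From Dusk: 8p + 6(1−p).
Set equal: 2p = 2(1−p) → p = 2/4 = 1/2.

1/2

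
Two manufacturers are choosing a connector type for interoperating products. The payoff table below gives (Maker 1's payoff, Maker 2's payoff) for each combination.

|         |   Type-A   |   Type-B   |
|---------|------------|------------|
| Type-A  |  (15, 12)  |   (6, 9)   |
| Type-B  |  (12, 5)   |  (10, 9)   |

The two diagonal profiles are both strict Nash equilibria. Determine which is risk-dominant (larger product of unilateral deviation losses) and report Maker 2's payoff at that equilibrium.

9

At both Type-A: Maker 1 loses 15 − 12 = 3 by deviating; Maker 2 loses 12 − 9 = 3. Product = 3·3 = 9.
At both Type-B: Maker 1 loses 10 − 6 = 4 by deviating; Maker 2 loses 9 − 5 = 4. Product = 4·4 = 16.
16 > 9, so both Type-B is risk-dominant. Maker 2's payoff there is 9.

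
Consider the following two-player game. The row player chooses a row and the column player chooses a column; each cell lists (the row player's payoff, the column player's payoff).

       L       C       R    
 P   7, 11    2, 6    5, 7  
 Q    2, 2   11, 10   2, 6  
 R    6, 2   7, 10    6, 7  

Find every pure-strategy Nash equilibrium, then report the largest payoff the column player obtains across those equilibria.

(P, L) is a pure NE (the row player: 7 ≥ 6; the column player: 11 ≥ 7). The column player gets 11.
(Q, C) is a pure NE (the row player: 11 ≥ 7; the column player: 10 ≥ 6). The column player gets 10.
Every other cell has a profitable deviation for at least one player. Highest of {11, 10} is 11.

11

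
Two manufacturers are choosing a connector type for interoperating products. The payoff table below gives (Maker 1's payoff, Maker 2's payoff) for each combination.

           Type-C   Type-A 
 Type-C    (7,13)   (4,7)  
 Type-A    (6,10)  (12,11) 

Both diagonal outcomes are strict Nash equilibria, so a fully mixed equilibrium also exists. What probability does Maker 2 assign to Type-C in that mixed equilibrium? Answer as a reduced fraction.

8/9

Maker 2's mix q on Type-C must make Maker 1 indifferent between Type-C and Type-A.
Maker 1's payoff from Type-C: 7q + 4(1−q). From Type-A: 6q + 12(1−q).
Set equal: 1q = 8(1−q) → q = 8/9.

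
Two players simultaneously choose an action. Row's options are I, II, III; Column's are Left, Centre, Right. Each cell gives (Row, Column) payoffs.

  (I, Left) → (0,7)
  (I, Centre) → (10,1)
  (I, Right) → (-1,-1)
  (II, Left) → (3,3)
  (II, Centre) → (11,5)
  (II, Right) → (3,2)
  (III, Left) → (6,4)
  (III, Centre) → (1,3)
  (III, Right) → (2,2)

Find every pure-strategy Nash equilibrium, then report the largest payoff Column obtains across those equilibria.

(II, Centre) is a pure NE (Row: 11 ≥ 10; Column: 5 ≥ 3). Column gets 5.
(III, Left) is a pure NE (Row: 6 ≥ 3; Column: 4 ≥ 3). Column gets 4.
Every other cell has a profitable deviation for at least one player. Highest of {5, 4} is 5.

5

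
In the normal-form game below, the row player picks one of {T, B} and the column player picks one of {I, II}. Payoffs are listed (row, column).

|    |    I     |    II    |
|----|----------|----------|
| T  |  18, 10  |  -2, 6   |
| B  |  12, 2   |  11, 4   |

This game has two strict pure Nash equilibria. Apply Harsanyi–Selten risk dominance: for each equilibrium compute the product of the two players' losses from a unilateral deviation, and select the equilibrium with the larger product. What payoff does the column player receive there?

4

At (T, I): the row player loses 18 − 12 = 6 by deviating; the column player loses 10 − 6 = 4. Product = 6·4 = 24.
At (B, II): the row player loses 11 − (-2) = 13 by deviating; the column player loses 4 − 2 = 2. Product = 13·2 = 26.
26 > 24, so (B, II) is risk-dominant. The column player's payoff there is 4.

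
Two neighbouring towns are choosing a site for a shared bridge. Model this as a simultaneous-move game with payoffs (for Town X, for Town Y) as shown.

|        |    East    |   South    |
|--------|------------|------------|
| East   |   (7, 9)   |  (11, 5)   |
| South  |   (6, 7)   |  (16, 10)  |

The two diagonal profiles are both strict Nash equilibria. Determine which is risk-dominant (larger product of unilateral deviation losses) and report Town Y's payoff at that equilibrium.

At both East: Town X loses 7 − 6 = 1 by deviating; Town Y loses 9 − 5 = 4. Product = 1·4 = 4.
At both South: Town X loses 16 − 11 = 5 by deviating; Town Y loses 10 − 7 = 3. Product = 5·3 = 15.
15 > 4, so both South is risk-dominant. Town Y's payoff there is 10.

10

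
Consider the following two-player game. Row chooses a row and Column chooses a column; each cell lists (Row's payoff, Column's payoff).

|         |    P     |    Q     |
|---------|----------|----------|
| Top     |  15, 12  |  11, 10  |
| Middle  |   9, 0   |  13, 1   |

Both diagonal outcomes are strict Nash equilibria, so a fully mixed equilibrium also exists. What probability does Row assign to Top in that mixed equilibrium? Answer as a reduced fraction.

Row's mix p on Top must make Column indifferent between P and Q.
Column's payoff from P: 12p + 0(1−p). From Q: 10p + 1(1−p).
Set equal: 2p = 1(1−p) → p = 1/3.

1/3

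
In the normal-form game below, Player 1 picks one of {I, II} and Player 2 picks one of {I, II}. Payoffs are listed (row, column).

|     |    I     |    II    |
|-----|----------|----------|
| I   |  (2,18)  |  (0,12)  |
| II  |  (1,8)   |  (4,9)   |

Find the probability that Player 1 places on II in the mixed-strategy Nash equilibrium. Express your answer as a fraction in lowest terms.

6/7

Player 1's mix p on I must make Player 2 indifferent between I and II.
Player 2's payoff from I: 18p + 8(1−p). From II: 12p + 9(1−p).
Set equal: 6p = 1(1−p) → p = 1/7.
Probability on II is 1 − 1/7 = 6/7.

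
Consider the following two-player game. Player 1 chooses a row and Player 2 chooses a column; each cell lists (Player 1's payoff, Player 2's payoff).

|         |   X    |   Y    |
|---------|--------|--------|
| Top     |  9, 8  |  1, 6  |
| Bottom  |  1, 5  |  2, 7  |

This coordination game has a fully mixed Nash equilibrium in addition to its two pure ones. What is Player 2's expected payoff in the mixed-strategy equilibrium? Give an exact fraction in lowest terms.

13/2

Player 1 mixes with probability p on Top, chosen so Player 2 is indifferent: 8p + 5(1−p) = 6p + 7(1−p) gives p = 1/2.
Player 2's expected payoff is 8·1/2 + 5·1/2 = 13/2.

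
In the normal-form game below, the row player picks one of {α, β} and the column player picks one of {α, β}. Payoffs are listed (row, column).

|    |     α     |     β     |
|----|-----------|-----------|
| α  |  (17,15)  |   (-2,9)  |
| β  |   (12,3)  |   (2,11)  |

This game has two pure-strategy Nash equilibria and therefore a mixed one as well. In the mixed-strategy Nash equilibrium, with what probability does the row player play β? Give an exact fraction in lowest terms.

The row player's mix p on α must make the column player indifferent between α and β.
The column player's payoff from α: 15p + 3(1−p). From β: 9p + 11(1−p).
Set equal: 6p = 8(1−p) → p = 8/14 = 4/7.
Probability on β is 1 − 4/7 = 3/7.

3/7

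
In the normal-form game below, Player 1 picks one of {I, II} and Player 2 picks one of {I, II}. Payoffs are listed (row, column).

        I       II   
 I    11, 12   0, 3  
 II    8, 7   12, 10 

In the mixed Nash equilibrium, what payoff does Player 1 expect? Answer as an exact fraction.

Player 2 mixes with probability q on I, chosen so Player 1 is indifferent: 11q + 0(1−q) = 8q + 12(1−q) gives q = 4/5.
Player 1's expected payoff (from either row, since indifferent) is 11·4/5 + 0·1/5 = 44/5.

44/5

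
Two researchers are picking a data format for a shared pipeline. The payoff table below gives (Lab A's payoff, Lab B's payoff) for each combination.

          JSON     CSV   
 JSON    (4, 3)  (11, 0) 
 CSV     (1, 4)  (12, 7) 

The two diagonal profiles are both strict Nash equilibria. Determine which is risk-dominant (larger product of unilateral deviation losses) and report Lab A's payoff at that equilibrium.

At both JSON: Lab A loses 4 − 1 = 3 by deviating; Lab B loses 3 − 0 = 3. Product = 3·3 = 9.
At both CSV: Lab A loses 12 − 11 = 1 by deviating; Lab B loses 7 − 4 = 3. Product = 1·3 = 3.
9 > 3, so both JSON is risk-dominant. Lab A's payoff there is 4.

4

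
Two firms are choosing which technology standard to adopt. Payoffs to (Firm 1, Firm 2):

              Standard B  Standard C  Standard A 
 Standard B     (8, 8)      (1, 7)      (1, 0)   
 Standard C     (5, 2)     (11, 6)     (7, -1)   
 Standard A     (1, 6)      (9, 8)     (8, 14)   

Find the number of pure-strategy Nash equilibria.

3

Both Standard B: Firm 1 gets 8 (best alternative 5); Firm 2 gets 8 (best alternative 7). Neither deviates — NE.
Both Standard C: Firm 1 gets 11 (best alternative 9); Firm 2 gets 6 (best alternative 2). Neither deviates — NE.
Both Standard A: Firm 1 gets 8 (best alternative 7); Firm 2 gets 14 (best alternative 8). Neither deviates — NE.
(Standard A, Standard B) is not a NE: Firm 1 would switch to Standard B (8 > 1).
No other cell survives both best-response checks, so there are 3 pure NE.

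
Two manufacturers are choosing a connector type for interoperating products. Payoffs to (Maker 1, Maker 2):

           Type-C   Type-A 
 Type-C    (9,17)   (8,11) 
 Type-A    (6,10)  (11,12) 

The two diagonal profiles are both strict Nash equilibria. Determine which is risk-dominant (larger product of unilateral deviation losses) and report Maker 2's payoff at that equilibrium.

17

At both Type-C: Maker 1 loses 9 − 6 = 3 by deviating; Maker 2 loses 17 − 11 = 6. Product = 3·6 = 18.
At both Type-A: Maker 1 loses 11 − 8 = 3 by deviating; Maker 2 loses 12 − 10 = 2. Product = 3·2 = 6.
18 > 6, so both Type-C is risk-dominant. Maker 2's payoff there is 17.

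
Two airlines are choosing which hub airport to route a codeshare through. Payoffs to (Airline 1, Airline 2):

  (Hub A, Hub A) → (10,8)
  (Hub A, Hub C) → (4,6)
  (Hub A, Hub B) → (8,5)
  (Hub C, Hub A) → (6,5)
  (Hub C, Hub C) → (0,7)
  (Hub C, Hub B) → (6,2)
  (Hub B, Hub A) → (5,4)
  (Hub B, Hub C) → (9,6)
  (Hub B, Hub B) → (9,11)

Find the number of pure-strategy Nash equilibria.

Both Hub A: Airline 1 gets 10 (best alternative 6); Airline 2 gets 8 (best alternative 6). Neither deviates — NE.
Both Hub B: Airline 1 gets 9 (best alternative 8); Airline 2 gets 11 (best alternative 6). Neither deviates — NE.
Both Hub C is not a NE: Airline 1 would switch to Hub B (9 > 0).
No other cell survives both best-response checks, so there are 2 pure NE.

2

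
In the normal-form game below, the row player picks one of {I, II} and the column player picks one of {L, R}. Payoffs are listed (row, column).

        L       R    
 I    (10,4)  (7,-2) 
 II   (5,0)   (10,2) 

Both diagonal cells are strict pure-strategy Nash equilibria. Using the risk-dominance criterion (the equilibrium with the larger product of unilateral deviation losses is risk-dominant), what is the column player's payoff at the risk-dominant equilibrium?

4

At (I, L): the row player loses 10 − 5 = 5 by deviating; the column player loses 4 − (-2) = 6. Product = 5·6 = 30.
At (II, R): the row player loses 10 − 7 = 3 by deviating; the column player loses 2 − 0 = 2. Product = 3·2 = 6.
30 > 6, so (I, L) is risk-dominant. The column player's payoff there is 4.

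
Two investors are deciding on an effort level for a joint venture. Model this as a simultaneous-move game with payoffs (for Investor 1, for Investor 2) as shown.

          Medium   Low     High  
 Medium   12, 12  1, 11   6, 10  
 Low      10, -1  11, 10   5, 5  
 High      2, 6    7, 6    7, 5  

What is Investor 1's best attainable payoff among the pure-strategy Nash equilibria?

12

Both Medium is a pure NE (Investor 1: 12 ≥ 10; Investor 2: 12 ≥ 11). Investor 1 gets 12.
Both Low is a pure NE (Investor 1: 11 ≥ 7; Investor 2: 10 ≥ 5). Investor 1 gets 11.
Every other cell has a profitable deviation for at least one player. Highest of {12, 11} is 12.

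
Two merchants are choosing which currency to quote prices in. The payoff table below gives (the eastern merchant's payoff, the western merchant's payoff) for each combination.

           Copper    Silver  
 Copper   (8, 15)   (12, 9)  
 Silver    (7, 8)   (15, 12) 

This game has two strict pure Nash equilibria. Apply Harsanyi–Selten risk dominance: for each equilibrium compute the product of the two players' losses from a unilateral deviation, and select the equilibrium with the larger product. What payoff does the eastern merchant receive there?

15

At both Copper: the eastern merchant loses 8 − 7 = 1 by deviating; the western merchant loses 15 − 9 = 6. Product = 1·6 = 6.
At both Silver: the eastern merchant loses 15 − 12 = 3 by deviating; the western merchant loses 12 − 8 = 4. Product = 3·4 = 12.
12 > 6, so both Silver is risk-dominant. The eastern merchant's payoff there is 15.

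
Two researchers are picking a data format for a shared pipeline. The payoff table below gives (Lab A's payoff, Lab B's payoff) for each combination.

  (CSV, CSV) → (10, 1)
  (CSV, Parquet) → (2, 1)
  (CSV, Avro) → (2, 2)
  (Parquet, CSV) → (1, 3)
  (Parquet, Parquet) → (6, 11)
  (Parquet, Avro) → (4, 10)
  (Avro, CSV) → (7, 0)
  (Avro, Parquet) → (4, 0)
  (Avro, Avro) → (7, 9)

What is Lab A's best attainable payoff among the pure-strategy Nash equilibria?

7

Both Parquet is a pure NE (Lab A: 6 ≥ 4; Lab B: 11 ≥ 10). Lab A gets 6.
Both Avro is a pure NE (Lab A: 7 ≥ 4; Lab B: 9 ≥ 0). Lab A gets 7.
Every other cell has a profitable deviation for at least one player. Highest of {6, 7} is 7.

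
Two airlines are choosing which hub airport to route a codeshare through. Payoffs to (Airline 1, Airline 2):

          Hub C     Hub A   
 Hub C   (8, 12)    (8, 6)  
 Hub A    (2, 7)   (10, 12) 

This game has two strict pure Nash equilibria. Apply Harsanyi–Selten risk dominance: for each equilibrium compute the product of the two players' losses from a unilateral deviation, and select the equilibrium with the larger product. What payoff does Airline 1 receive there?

At both Hub C: Airline 1 loses 8 − 2 = 6 by deviating; Airline 2 loses 12 − 6 = 6. Product = 6·6 = 36.
At both Hub A: Airline 1 loses 10 − 8 = 2 by deviating; Airline 2 loses 12 − 7 = 5. Product = 2·5 = 10.
36 > 10, so both Hub C is risk-dominant. Airline 1's payoff there is 8.

8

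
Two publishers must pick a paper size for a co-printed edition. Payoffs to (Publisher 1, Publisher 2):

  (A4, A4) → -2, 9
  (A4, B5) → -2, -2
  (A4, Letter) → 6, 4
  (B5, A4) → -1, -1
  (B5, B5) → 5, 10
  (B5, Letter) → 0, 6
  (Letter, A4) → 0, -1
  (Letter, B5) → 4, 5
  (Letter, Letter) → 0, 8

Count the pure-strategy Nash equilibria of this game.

1

Both B5: Publisher 1 gets 5 (best alternative 4); Publisher 2 gets 10 (best alternative 6). Neither deviates — NE.
Both Letter is not a NE: Publisher 1 would switch to A4 (6 > 0).
No other cell survives both best-response checks, so there is 1 pure NE.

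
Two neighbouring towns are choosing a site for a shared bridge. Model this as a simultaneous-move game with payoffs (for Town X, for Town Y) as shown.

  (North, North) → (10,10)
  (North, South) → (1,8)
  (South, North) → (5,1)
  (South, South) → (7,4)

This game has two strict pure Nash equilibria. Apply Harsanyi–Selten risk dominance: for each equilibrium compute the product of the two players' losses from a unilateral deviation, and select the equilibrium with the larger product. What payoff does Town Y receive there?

At both North: Town X loses 10 − 5 = 5 by deviating; Town Y loses 10 − 8 = 2. Product = 5·2 = 10.
At both South: Town X loses 7 − 1 = 6 by deviating; Town Y loses 4 − 1 = 3. Product = 6·3 = 18.
18 > 10, so both South is risk-dominant. Town Y's payoff there is 4.

4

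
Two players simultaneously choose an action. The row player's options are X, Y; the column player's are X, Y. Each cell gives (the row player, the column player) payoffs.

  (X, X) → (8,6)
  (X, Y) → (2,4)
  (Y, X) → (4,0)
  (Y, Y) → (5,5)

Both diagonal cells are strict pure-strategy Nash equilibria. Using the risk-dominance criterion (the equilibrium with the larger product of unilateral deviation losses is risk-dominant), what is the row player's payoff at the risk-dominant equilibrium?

At both X: the row player loses 8 − 4 = 4 by deviating; the column player loses 6 − 4 = 2. Product = 4·2 = 8.
At both Y: the row player loses 5 − 2 = 3 by deviating; the column player loses 5 − 0 = 5. Product = 3·5 = 15.
15 > 8, so both Y is risk-dominant. The row player's payoff there is 5.

5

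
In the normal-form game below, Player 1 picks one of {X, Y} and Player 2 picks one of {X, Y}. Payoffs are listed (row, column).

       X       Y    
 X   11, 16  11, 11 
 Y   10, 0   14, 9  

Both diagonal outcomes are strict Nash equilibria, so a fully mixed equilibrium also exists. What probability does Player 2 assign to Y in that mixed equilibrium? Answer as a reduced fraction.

1/4

Player 2's mix q on X must make Player 1 indifferent between X and Y.
Player 1's payoff from X: 11q + 11(1−q). From Y: 10q + 14(1−q).
Set equal: 1q = 3(1−q) → q = 3/4.
Probability on Y is 1 − 3/4 = 1/4.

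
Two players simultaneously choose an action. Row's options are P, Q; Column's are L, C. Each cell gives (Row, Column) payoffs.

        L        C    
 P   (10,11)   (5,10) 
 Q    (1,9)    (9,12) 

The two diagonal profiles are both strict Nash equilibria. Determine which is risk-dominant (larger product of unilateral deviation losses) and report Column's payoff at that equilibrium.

At (P, L): Row loses 10 − 1 = 9 by deviating; Column loses 11 − 10 = 1. Product = 9·1 = 9.
At (Q, C): Row loses 9 − 5 = 4 by deviating; Column loses 12 − 9 = 3. Product = 4·3 = 12.
12 > 9, so (Q, C) is risk-dominant. Column's payoff there is 12.

12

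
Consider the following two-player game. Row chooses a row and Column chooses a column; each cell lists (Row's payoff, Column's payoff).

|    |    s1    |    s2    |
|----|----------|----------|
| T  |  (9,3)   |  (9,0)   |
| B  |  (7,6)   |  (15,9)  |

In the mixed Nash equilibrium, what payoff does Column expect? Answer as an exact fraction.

Row mixes with probability p on T, chosen so Column is indifferent: 3p + 6(1−p) = 0p + 9(1−p) gives p = 1/2.
Column's expected payoff is 3·1/2 + 6·1/2 = 9/2.

9/2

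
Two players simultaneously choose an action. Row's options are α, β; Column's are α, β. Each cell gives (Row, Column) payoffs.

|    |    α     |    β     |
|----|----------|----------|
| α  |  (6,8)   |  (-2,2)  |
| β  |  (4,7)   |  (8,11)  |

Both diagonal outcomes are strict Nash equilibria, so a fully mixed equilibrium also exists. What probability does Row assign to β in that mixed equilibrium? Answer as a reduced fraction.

3/5

Row's mix p on α must make Column indifferent between α and β.
Column's payoff from α: 8p + 7(1−p). From β: 2p + 11(1−p).
Set equal: 6p = 4(1−p) → p = 4/10 = 2/5.
Probability on β is 1 − 2/5 = 3/5.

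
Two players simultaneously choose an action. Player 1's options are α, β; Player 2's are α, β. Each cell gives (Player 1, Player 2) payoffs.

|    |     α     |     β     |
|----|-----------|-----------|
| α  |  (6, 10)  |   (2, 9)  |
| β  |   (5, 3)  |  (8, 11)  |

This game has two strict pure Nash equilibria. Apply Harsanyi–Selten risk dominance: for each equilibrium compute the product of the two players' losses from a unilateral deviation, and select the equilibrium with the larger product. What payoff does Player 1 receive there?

At both α: Player 1 loses 6 − 5 = 1 by deviating; Player 2 loses 10 − 9 = 1. Product = 1·1 = 1.
At both β: Player 1 loses 8 − 2 = 6 by deviating; Player 2 loses 11 − 3 = 8. Product = 6·8 = 48.
48 > 1, so both β is risk-dominant. Player 1's payoff there is 8.

8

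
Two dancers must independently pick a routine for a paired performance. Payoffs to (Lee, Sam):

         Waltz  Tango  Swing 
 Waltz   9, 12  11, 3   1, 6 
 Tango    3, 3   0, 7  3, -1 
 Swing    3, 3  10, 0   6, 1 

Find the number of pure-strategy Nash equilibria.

Both Waltz: Lee gets 9 (best alternative 3); Sam gets 12 (best alternative 6). Neither deviates — NE.
Both Tango is not a NE: Lee would switch to Waltz (11 > 0).
No other cell survives both best-response checks, so there is 1 pure NE.

1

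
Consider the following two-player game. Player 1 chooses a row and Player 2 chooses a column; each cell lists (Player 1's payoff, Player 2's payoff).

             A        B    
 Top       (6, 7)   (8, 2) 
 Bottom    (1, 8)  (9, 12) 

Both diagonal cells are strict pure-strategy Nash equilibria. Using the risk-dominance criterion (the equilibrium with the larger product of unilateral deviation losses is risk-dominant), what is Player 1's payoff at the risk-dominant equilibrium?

6

At (Top, A): Player 1 loses 6 − 1 = 5 by deviating; Player 2 loses 7 − 2 = 5. Product = 5·5 = 25.
At (Bottom, B): Player 1 loses 9 − 8 = 1 by deviating; Player 2 loses 12 − 8 = 4. Product = 1·4 = 4.
25 > 4, so (Top, A) is risk-dominant. Player 1's payoff there is 6.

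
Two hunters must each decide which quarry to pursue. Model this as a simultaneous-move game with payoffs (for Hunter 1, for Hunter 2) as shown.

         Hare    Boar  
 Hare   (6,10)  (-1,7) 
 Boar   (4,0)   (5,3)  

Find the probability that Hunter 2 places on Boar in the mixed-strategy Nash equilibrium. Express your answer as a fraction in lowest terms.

Hunter 2's mix q on Hare must make Hunter 1 indifferent between Hare and Boar.
Hunter 1's payoff from Hare: 6q + (-1)(1−q). From Boar: 4q + 5(1−q).
Set equal: 2q = 6(1−q) → q = 6/8 = 3/4.
Probability on Boar is 1 − 3/4 = 1/4.

1/4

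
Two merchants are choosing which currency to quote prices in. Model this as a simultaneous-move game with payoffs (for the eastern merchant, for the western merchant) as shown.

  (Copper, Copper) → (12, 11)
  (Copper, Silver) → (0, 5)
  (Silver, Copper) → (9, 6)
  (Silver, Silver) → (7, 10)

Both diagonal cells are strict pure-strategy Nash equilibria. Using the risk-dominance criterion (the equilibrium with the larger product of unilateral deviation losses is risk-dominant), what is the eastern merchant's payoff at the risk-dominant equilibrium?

7

At both Copper: the eastern merchant loses 12 − 9 = 3 by deviating; the western merchant loses 11 − 5 = 6. Product = 3·6 = 18.
At both Silver: the eastern merchant loses 7 − 0 = 7 by deviating; the western merchant loses 10 − 6 = 4. Product = 7·4 = 28.
28 > 18, so both Silver is risk-dominant. The eastern merchant's payoff there is 7.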